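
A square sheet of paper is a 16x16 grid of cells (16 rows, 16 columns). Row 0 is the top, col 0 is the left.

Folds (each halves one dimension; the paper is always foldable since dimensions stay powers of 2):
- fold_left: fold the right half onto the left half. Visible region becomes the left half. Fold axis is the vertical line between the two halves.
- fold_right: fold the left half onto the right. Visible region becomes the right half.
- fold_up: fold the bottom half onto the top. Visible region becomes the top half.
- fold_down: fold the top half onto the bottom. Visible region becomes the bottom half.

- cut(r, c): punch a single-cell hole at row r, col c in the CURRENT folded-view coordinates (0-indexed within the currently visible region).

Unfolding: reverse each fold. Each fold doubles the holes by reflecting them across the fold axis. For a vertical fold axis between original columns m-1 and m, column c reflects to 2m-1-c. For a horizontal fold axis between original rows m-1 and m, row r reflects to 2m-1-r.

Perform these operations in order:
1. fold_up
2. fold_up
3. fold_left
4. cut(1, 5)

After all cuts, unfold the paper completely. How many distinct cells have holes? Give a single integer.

Op 1 fold_up: fold axis h@8; visible region now rows[0,8) x cols[0,16) = 8x16
Op 2 fold_up: fold axis h@4; visible region now rows[0,4) x cols[0,16) = 4x16
Op 3 fold_left: fold axis v@8; visible region now rows[0,4) x cols[0,8) = 4x8
Op 4 cut(1, 5): punch at orig (1,5); cuts so far [(1, 5)]; region rows[0,4) x cols[0,8) = 4x8
Unfold 1 (reflect across v@8): 2 holes -> [(1, 5), (1, 10)]
Unfold 2 (reflect across h@4): 4 holes -> [(1, 5), (1, 10), (6, 5), (6, 10)]
Unfold 3 (reflect across h@8): 8 holes -> [(1, 5), (1, 10), (6, 5), (6, 10), (9, 5), (9, 10), (14, 5), (14, 10)]

Answer: 8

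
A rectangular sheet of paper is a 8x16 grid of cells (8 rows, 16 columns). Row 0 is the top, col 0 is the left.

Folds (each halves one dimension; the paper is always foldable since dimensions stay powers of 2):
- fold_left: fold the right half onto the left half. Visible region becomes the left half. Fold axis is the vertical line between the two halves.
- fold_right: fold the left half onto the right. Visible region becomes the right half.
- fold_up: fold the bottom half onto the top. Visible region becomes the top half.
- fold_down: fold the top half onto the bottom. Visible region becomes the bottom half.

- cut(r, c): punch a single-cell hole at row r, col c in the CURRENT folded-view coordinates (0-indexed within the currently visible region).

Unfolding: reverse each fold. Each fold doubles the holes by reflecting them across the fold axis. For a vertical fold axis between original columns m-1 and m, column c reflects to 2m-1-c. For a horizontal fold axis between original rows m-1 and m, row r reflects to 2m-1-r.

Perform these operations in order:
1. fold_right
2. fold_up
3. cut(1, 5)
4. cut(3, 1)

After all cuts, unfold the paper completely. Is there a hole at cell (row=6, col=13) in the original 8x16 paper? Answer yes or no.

Op 1 fold_right: fold axis v@8; visible region now rows[0,8) x cols[8,16) = 8x8
Op 2 fold_up: fold axis h@4; visible region now rows[0,4) x cols[8,16) = 4x8
Op 3 cut(1, 5): punch at orig (1,13); cuts so far [(1, 13)]; region rows[0,4) x cols[8,16) = 4x8
Op 4 cut(3, 1): punch at orig (3,9); cuts so far [(1, 13), (3, 9)]; region rows[0,4) x cols[8,16) = 4x8
Unfold 1 (reflect across h@4): 4 holes -> [(1, 13), (3, 9), (4, 9), (6, 13)]
Unfold 2 (reflect across v@8): 8 holes -> [(1, 2), (1, 13), (3, 6), (3, 9), (4, 6), (4, 9), (6, 2), (6, 13)]
Holes: [(1, 2), (1, 13), (3, 6), (3, 9), (4, 6), (4, 9), (6, 2), (6, 13)]

Answer: yes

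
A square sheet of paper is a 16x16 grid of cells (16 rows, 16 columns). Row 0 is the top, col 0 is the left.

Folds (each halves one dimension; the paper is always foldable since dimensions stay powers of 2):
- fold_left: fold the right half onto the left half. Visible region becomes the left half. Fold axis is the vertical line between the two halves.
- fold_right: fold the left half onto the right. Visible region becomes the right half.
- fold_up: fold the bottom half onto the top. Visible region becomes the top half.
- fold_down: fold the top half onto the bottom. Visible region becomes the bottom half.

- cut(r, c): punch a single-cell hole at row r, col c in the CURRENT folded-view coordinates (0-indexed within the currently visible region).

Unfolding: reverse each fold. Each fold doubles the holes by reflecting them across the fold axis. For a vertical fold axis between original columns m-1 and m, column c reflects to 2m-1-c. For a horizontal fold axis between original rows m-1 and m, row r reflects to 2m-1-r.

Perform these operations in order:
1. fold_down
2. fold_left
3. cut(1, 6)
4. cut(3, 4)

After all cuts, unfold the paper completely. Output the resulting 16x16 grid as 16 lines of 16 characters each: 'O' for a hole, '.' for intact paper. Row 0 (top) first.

Answer: ................
................
................
................
....O......O....
................
......O..O......
................
................
......O..O......
................
....O......O....
................
................
................
................

Derivation:
Op 1 fold_down: fold axis h@8; visible region now rows[8,16) x cols[0,16) = 8x16
Op 2 fold_left: fold axis v@8; visible region now rows[8,16) x cols[0,8) = 8x8
Op 3 cut(1, 6): punch at orig (9,6); cuts so far [(9, 6)]; region rows[8,16) x cols[0,8) = 8x8
Op 4 cut(3, 4): punch at orig (11,4); cuts so far [(9, 6), (11, 4)]; region rows[8,16) x cols[0,8) = 8x8
Unfold 1 (reflect across v@8): 4 holes -> [(9, 6), (9, 9), (11, 4), (11, 11)]
Unfold 2 (reflect across h@8): 8 holes -> [(4, 4), (4, 11), (6, 6), (6, 9), (9, 6), (9, 9), (11, 4), (11, 11)]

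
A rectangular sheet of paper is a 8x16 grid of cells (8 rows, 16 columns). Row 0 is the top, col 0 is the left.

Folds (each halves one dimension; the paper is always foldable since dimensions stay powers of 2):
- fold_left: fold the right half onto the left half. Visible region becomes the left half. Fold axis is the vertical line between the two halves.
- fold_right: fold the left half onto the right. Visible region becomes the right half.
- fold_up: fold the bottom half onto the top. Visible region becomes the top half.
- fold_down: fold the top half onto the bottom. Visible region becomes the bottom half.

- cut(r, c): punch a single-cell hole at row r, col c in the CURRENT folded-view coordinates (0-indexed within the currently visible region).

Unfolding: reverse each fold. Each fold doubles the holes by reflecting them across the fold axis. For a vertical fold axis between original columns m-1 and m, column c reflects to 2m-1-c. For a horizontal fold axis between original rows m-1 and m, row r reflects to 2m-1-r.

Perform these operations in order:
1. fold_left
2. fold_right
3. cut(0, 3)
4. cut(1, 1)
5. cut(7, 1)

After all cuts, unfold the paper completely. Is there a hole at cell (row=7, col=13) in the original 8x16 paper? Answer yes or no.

Answer: yes

Derivation:
Op 1 fold_left: fold axis v@8; visible region now rows[0,8) x cols[0,8) = 8x8
Op 2 fold_right: fold axis v@4; visible region now rows[0,8) x cols[4,8) = 8x4
Op 3 cut(0, 3): punch at orig (0,7); cuts so far [(0, 7)]; region rows[0,8) x cols[4,8) = 8x4
Op 4 cut(1, 1): punch at orig (1,5); cuts so far [(0, 7), (1, 5)]; region rows[0,8) x cols[4,8) = 8x4
Op 5 cut(7, 1): punch at orig (7,5); cuts so far [(0, 7), (1, 5), (7, 5)]; region rows[0,8) x cols[4,8) = 8x4
Unfold 1 (reflect across v@4): 6 holes -> [(0, 0), (0, 7), (1, 2), (1, 5), (7, 2), (7, 5)]
Unfold 2 (reflect across v@8): 12 holes -> [(0, 0), (0, 7), (0, 8), (0, 15), (1, 2), (1, 5), (1, 10), (1, 13), (7, 2), (7, 5), (7, 10), (7, 13)]
Holes: [(0, 0), (0, 7), (0, 8), (0, 15), (1, 2), (1, 5), (1, 10), (1, 13), (7, 2), (7, 5), (7, 10), (7, 13)]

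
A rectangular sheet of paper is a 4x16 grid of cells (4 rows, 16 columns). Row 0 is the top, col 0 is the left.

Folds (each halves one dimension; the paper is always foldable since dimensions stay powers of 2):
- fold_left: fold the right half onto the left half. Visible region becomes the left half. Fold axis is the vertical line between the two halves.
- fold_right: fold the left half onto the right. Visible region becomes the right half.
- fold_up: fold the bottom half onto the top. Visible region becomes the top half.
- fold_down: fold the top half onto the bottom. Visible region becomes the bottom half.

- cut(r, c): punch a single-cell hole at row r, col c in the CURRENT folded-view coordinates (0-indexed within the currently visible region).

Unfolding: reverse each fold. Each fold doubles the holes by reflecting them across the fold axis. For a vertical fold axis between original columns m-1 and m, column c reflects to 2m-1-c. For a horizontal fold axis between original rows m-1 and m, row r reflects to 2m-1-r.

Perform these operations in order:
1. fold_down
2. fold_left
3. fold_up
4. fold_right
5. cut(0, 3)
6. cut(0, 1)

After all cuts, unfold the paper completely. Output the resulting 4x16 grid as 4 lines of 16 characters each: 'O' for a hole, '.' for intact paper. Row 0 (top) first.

Answer: O.O..O.OO.O..O.O
O.O..O.OO.O..O.O
O.O..O.OO.O..O.O
O.O..O.OO.O..O.O

Derivation:
Op 1 fold_down: fold axis h@2; visible region now rows[2,4) x cols[0,16) = 2x16
Op 2 fold_left: fold axis v@8; visible region now rows[2,4) x cols[0,8) = 2x8
Op 3 fold_up: fold axis h@3; visible region now rows[2,3) x cols[0,8) = 1x8
Op 4 fold_right: fold axis v@4; visible region now rows[2,3) x cols[4,8) = 1x4
Op 5 cut(0, 3): punch at orig (2,7); cuts so far [(2, 7)]; region rows[2,3) x cols[4,8) = 1x4
Op 6 cut(0, 1): punch at orig (2,5); cuts so far [(2, 5), (2, 7)]; region rows[2,3) x cols[4,8) = 1x4
Unfold 1 (reflect across v@4): 4 holes -> [(2, 0), (2, 2), (2, 5), (2, 7)]
Unfold 2 (reflect across h@3): 8 holes -> [(2, 0), (2, 2), (2, 5), (2, 7), (3, 0), (3, 2), (3, 5), (3, 7)]
Unfold 3 (reflect across v@8): 16 holes -> [(2, 0), (2, 2), (2, 5), (2, 7), (2, 8), (2, 10), (2, 13), (2, 15), (3, 0), (3, 2), (3, 5), (3, 7), (3, 8), (3, 10), (3, 13), (3, 15)]
Unfold 4 (reflect across h@2): 32 holes -> [(0, 0), (0, 2), (0, 5), (0, 7), (0, 8), (0, 10), (0, 13), (0, 15), (1, 0), (1, 2), (1, 5), (1, 7), (1, 8), (1, 10), (1, 13), (1, 15), (2, 0), (2, 2), (2, 5), (2, 7), (2, 8), (2, 10), (2, 13), (2, 15), (3, 0), (3, 2), (3, 5), (3, 7), (3, 8), (3, 10), (3, 13), (3, 15)]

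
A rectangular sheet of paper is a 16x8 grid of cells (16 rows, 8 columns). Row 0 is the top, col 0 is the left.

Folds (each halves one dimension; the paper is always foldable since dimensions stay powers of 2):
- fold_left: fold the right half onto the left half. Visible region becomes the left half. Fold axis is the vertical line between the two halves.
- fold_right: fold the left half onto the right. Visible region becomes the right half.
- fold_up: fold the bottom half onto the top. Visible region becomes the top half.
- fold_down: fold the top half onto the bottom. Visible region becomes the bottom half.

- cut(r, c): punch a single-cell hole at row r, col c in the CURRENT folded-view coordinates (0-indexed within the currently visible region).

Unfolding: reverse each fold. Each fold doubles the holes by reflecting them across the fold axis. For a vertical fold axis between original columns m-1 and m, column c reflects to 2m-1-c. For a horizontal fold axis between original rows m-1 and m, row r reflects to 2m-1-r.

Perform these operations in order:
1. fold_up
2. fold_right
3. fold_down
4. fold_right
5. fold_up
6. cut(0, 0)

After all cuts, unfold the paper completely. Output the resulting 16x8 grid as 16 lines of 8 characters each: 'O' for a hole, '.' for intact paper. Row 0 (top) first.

Op 1 fold_up: fold axis h@8; visible region now rows[0,8) x cols[0,8) = 8x8
Op 2 fold_right: fold axis v@4; visible region now rows[0,8) x cols[4,8) = 8x4
Op 3 fold_down: fold axis h@4; visible region now rows[4,8) x cols[4,8) = 4x4
Op 4 fold_right: fold axis v@6; visible region now rows[4,8) x cols[6,8) = 4x2
Op 5 fold_up: fold axis h@6; visible region now rows[4,6) x cols[6,8) = 2x2
Op 6 cut(0, 0): punch at orig (4,6); cuts so far [(4, 6)]; region rows[4,6) x cols[6,8) = 2x2
Unfold 1 (reflect across h@6): 2 holes -> [(4, 6), (7, 6)]
Unfold 2 (reflect across v@6): 4 holes -> [(4, 5), (4, 6), (7, 5), (7, 6)]
Unfold 3 (reflect across h@4): 8 holes -> [(0, 5), (0, 6), (3, 5), (3, 6), (4, 5), (4, 6), (7, 5), (7, 6)]
Unfold 4 (reflect across v@4): 16 holes -> [(0, 1), (0, 2), (0, 5), (0, 6), (3, 1), (3, 2), (3, 5), (3, 6), (4, 1), (4, 2), (4, 5), (4, 6), (7, 1), (7, 2), (7, 5), (7, 6)]
Unfold 5 (reflect across h@8): 32 holes -> [(0, 1), (0, 2), (0, 5), (0, 6), (3, 1), (3, 2), (3, 5), (3, 6), (4, 1), (4, 2), (4, 5), (4, 6), (7, 1), (7, 2), (7, 5), (7, 6), (8, 1), (8, 2), (8, 5), (8, 6), (11, 1), (11, 2), (11, 5), (11, 6), (12, 1), (12, 2), (12, 5), (12, 6), (15, 1), (15, 2), (15, 5), (15, 6)]

Answer: .OO..OO.
........
........
.OO..OO.
.OO..OO.
........
........
.OO..OO.
.OO..OO.
........
........
.OO..OO.
.OO..OO.
........
........
.OO..OO.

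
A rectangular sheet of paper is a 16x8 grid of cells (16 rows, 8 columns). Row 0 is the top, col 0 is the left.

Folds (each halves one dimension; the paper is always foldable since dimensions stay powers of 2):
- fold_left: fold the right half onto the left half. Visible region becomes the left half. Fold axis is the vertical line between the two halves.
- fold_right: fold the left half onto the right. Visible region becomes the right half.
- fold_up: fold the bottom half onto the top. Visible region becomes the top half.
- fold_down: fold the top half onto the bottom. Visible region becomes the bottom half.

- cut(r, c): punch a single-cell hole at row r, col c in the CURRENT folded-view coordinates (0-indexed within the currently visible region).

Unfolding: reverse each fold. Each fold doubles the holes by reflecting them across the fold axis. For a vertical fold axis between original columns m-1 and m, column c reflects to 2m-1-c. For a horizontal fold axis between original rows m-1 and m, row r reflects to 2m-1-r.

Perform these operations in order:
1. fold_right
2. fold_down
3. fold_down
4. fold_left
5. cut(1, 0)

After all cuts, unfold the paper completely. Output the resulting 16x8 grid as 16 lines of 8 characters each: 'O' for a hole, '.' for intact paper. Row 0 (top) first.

Answer: ........
........
O..OO..O
........
........
O..OO..O
........
........
........
........
O..OO..O
........
........
O..OO..O
........
........

Derivation:
Op 1 fold_right: fold axis v@4; visible region now rows[0,16) x cols[4,8) = 16x4
Op 2 fold_down: fold axis h@8; visible region now rows[8,16) x cols[4,8) = 8x4
Op 3 fold_down: fold axis h@12; visible region now rows[12,16) x cols[4,8) = 4x4
Op 4 fold_left: fold axis v@6; visible region now rows[12,16) x cols[4,6) = 4x2
Op 5 cut(1, 0): punch at orig (13,4); cuts so far [(13, 4)]; region rows[12,16) x cols[4,6) = 4x2
Unfold 1 (reflect across v@6): 2 holes -> [(13, 4), (13, 7)]
Unfold 2 (reflect across h@12): 4 holes -> [(10, 4), (10, 7), (13, 4), (13, 7)]
Unfold 3 (reflect across h@8): 8 holes -> [(2, 4), (2, 7), (5, 4), (5, 7), (10, 4), (10, 7), (13, 4), (13, 7)]
Unfold 4 (reflect across v@4): 16 holes -> [(2, 0), (2, 3), (2, 4), (2, 7), (5, 0), (5, 3), (5, 4), (5, 7), (10, 0), (10, 3), (10, 4), (10, 7), (13, 0), (13, 3), (13, 4), (13, 7)]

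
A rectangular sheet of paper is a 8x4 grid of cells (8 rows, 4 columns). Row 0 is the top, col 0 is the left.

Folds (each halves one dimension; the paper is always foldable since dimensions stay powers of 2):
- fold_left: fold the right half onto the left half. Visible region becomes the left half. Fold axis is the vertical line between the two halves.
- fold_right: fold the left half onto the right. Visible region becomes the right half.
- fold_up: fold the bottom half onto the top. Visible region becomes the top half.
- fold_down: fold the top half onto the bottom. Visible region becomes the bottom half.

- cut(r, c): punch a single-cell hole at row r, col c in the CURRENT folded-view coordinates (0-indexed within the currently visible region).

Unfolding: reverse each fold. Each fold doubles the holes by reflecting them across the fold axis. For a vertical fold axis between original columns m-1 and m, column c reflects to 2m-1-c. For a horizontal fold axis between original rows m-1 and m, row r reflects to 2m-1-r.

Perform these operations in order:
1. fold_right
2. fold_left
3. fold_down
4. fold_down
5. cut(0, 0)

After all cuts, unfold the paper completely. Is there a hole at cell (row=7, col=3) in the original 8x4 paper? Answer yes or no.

Op 1 fold_right: fold axis v@2; visible region now rows[0,8) x cols[2,4) = 8x2
Op 2 fold_left: fold axis v@3; visible region now rows[0,8) x cols[2,3) = 8x1
Op 3 fold_down: fold axis h@4; visible region now rows[4,8) x cols[2,3) = 4x1
Op 4 fold_down: fold axis h@6; visible region now rows[6,8) x cols[2,3) = 2x1
Op 5 cut(0, 0): punch at orig (6,2); cuts so far [(6, 2)]; region rows[6,8) x cols[2,3) = 2x1
Unfold 1 (reflect across h@6): 2 holes -> [(5, 2), (6, 2)]
Unfold 2 (reflect across h@4): 4 holes -> [(1, 2), (2, 2), (5, 2), (6, 2)]
Unfold 3 (reflect across v@3): 8 holes -> [(1, 2), (1, 3), (2, 2), (2, 3), (5, 2), (5, 3), (6, 2), (6, 3)]
Unfold 4 (reflect across v@2): 16 holes -> [(1, 0), (1, 1), (1, 2), (1, 3), (2, 0), (2, 1), (2, 2), (2, 3), (5, 0), (5, 1), (5, 2), (5, 3), (6, 0), (6, 1), (6, 2), (6, 3)]
Holes: [(1, 0), (1, 1), (1, 2), (1, 3), (2, 0), (2, 1), (2, 2), (2, 3), (5, 0), (5, 1), (5, 2), (5, 3), (6, 0), (6, 1), (6, 2), (6, 3)]

Answer: no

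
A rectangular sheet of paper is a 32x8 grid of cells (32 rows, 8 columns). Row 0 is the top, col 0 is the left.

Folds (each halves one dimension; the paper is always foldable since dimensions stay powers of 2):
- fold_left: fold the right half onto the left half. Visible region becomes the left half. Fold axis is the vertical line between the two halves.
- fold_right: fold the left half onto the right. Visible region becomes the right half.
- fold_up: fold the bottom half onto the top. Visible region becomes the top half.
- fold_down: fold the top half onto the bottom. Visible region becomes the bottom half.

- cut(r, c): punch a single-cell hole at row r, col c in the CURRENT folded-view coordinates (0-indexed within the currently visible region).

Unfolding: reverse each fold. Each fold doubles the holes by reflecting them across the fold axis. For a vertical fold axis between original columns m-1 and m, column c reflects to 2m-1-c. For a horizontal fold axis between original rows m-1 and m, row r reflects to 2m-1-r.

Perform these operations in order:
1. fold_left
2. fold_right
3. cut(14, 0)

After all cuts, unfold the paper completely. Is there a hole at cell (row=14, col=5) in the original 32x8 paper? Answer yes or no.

Op 1 fold_left: fold axis v@4; visible region now rows[0,32) x cols[0,4) = 32x4
Op 2 fold_right: fold axis v@2; visible region now rows[0,32) x cols[2,4) = 32x2
Op 3 cut(14, 0): punch at orig (14,2); cuts so far [(14, 2)]; region rows[0,32) x cols[2,4) = 32x2
Unfold 1 (reflect across v@2): 2 holes -> [(14, 1), (14, 2)]
Unfold 2 (reflect across v@4): 4 holes -> [(14, 1), (14, 2), (14, 5), (14, 6)]
Holes: [(14, 1), (14, 2), (14, 5), (14, 6)]

Answer: yes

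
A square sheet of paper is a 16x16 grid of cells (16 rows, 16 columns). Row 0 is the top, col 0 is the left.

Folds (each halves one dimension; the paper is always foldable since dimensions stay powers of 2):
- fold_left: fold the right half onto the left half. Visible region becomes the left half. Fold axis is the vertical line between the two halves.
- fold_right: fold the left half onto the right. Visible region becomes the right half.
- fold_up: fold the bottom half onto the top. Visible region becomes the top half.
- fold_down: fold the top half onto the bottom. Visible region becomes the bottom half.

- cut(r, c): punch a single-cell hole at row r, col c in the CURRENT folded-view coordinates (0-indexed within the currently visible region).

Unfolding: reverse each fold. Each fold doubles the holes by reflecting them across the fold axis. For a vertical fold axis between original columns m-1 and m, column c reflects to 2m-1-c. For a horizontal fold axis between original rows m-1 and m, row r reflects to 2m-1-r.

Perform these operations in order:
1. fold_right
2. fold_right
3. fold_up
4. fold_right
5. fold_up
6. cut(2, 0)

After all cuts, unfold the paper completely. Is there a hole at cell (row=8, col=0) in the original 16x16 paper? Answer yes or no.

Op 1 fold_right: fold axis v@8; visible region now rows[0,16) x cols[8,16) = 16x8
Op 2 fold_right: fold axis v@12; visible region now rows[0,16) x cols[12,16) = 16x4
Op 3 fold_up: fold axis h@8; visible region now rows[0,8) x cols[12,16) = 8x4
Op 4 fold_right: fold axis v@14; visible region now rows[0,8) x cols[14,16) = 8x2
Op 5 fold_up: fold axis h@4; visible region now rows[0,4) x cols[14,16) = 4x2
Op 6 cut(2, 0): punch at orig (2,14); cuts so far [(2, 14)]; region rows[0,4) x cols[14,16) = 4x2
Unfold 1 (reflect across h@4): 2 holes -> [(2, 14), (5, 14)]
Unfold 2 (reflect across v@14): 4 holes -> [(2, 13), (2, 14), (5, 13), (5, 14)]
Unfold 3 (reflect across h@8): 8 holes -> [(2, 13), (2, 14), (5, 13), (5, 14), (10, 13), (10, 14), (13, 13), (13, 14)]
Unfold 4 (reflect across v@12): 16 holes -> [(2, 9), (2, 10), (2, 13), (2, 14), (5, 9), (5, 10), (5, 13), (5, 14), (10, 9), (10, 10), (10, 13), (10, 14), (13, 9), (13, 10), (13, 13), (13, 14)]
Unfold 5 (reflect across v@8): 32 holes -> [(2, 1), (2, 2), (2, 5), (2, 6), (2, 9), (2, 10), (2, 13), (2, 14), (5, 1), (5, 2), (5, 5), (5, 6), (5, 9), (5, 10), (5, 13), (5, 14), (10, 1), (10, 2), (10, 5), (10, 6), (10, 9), (10, 10), (10, 13), (10, 14), (13, 1), (13, 2), (13, 5), (13, 6), (13, 9), (13, 10), (13, 13), (13, 14)]
Holes: [(2, 1), (2, 2), (2, 5), (2, 6), (2, 9), (2, 10), (2, 13), (2, 14), (5, 1), (5, 2), (5, 5), (5, 6), (5, 9), (5, 10), (5, 13), (5, 14), (10, 1), (10, 2), (10, 5), (10, 6), (10, 9), (10, 10), (10, 13), (10, 14), (13, 1), (13, 2), (13, 5), (13, 6), (13, 9), (13, 10), (13, 13), (13, 14)]

Answer: no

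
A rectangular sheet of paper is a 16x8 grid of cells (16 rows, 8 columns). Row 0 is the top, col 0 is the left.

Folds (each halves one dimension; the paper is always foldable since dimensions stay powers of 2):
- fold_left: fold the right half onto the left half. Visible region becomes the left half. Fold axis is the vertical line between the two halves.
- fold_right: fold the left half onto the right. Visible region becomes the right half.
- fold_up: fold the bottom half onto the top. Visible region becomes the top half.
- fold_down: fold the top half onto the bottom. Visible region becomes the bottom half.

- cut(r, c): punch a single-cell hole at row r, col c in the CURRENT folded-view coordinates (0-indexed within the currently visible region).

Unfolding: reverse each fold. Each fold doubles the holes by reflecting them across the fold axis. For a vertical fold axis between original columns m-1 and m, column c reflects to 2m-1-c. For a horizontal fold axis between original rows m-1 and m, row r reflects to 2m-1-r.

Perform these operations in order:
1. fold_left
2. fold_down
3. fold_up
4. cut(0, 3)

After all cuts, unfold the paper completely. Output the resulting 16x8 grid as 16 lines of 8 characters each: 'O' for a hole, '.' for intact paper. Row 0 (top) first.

Answer: ...OO...
........
........
........
........
........
........
...OO...
...OO...
........
........
........
........
........
........
...OO...

Derivation:
Op 1 fold_left: fold axis v@4; visible region now rows[0,16) x cols[0,4) = 16x4
Op 2 fold_down: fold axis h@8; visible region now rows[8,16) x cols[0,4) = 8x4
Op 3 fold_up: fold axis h@12; visible region now rows[8,12) x cols[0,4) = 4x4
Op 4 cut(0, 3): punch at orig (8,3); cuts so far [(8, 3)]; region rows[8,12) x cols[0,4) = 4x4
Unfold 1 (reflect across h@12): 2 holes -> [(8, 3), (15, 3)]
Unfold 2 (reflect across h@8): 4 holes -> [(0, 3), (7, 3), (8, 3), (15, 3)]
Unfold 3 (reflect across v@4): 8 holes -> [(0, 3), (0, 4), (7, 3), (7, 4), (8, 3), (8, 4), (15, 3), (15, 4)]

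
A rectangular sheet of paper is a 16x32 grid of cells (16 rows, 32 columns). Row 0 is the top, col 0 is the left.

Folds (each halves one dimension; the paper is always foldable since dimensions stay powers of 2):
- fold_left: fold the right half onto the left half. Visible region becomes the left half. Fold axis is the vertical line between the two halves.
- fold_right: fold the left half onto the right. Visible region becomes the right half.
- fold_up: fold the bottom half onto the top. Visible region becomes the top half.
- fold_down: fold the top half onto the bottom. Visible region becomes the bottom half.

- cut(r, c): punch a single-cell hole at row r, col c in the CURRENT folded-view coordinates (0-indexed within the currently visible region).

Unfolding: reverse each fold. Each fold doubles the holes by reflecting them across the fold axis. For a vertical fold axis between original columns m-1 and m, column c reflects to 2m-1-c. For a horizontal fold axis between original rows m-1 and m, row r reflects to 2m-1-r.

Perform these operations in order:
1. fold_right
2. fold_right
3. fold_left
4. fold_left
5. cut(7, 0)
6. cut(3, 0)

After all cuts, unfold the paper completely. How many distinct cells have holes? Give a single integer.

Answer: 32

Derivation:
Op 1 fold_right: fold axis v@16; visible region now rows[0,16) x cols[16,32) = 16x16
Op 2 fold_right: fold axis v@24; visible region now rows[0,16) x cols[24,32) = 16x8
Op 3 fold_left: fold axis v@28; visible region now rows[0,16) x cols[24,28) = 16x4
Op 4 fold_left: fold axis v@26; visible region now rows[0,16) x cols[24,26) = 16x2
Op 5 cut(7, 0): punch at orig (7,24); cuts so far [(7, 24)]; region rows[0,16) x cols[24,26) = 16x2
Op 6 cut(3, 0): punch at orig (3,24); cuts so far [(3, 24), (7, 24)]; region rows[0,16) x cols[24,26) = 16x2
Unfold 1 (reflect across v@26): 4 holes -> [(3, 24), (3, 27), (7, 24), (7, 27)]
Unfold 2 (reflect across v@28): 8 holes -> [(3, 24), (3, 27), (3, 28), (3, 31), (7, 24), (7, 27), (7, 28), (7, 31)]
Unfold 3 (reflect across v@24): 16 holes -> [(3, 16), (3, 19), (3, 20), (3, 23), (3, 24), (3, 27), (3, 28), (3, 31), (7, 16), (7, 19), (7, 20), (7, 23), (7, 24), (7, 27), (7, 28), (7, 31)]
Unfold 4 (reflect across v@16): 32 holes -> [(3, 0), (3, 3), (3, 4), (3, 7), (3, 8), (3, 11), (3, 12), (3, 15), (3, 16), (3, 19), (3, 20), (3, 23), (3, 24), (3, 27), (3, 28), (3, 31), (7, 0), (7, 3), (7, 4), (7, 7), (7, 8), (7, 11), (7, 12), (7, 15), (7, 16), (7, 19), (7, 20), (7, 23), (7, 24), (7, 27), (7, 28), (7, 31)]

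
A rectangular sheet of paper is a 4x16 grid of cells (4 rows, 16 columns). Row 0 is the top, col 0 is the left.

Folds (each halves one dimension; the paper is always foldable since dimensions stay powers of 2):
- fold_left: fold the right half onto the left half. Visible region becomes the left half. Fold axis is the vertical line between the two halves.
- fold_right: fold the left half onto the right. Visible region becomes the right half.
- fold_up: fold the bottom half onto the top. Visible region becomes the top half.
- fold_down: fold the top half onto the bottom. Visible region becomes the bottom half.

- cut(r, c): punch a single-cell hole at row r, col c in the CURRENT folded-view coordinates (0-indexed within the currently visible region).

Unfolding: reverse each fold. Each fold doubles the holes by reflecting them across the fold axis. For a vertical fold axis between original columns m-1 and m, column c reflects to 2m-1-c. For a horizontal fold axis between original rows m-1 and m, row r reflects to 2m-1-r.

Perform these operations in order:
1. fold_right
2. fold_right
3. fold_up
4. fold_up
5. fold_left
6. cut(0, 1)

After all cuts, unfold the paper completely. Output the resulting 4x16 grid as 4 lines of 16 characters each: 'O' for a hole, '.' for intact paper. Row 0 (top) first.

Answer: .OO..OO..OO..OO.
.OO..OO..OO..OO.
.OO..OO..OO..OO.
.OO..OO..OO..OO.

Derivation:
Op 1 fold_right: fold axis v@8; visible region now rows[0,4) x cols[8,16) = 4x8
Op 2 fold_right: fold axis v@12; visible region now rows[0,4) x cols[12,16) = 4x4
Op 3 fold_up: fold axis h@2; visible region now rows[0,2) x cols[12,16) = 2x4
Op 4 fold_up: fold axis h@1; visible region now rows[0,1) x cols[12,16) = 1x4
Op 5 fold_left: fold axis v@14; visible region now rows[0,1) x cols[12,14) = 1x2
Op 6 cut(0, 1): punch at orig (0,13); cuts so far [(0, 13)]; region rows[0,1) x cols[12,14) = 1x2
Unfold 1 (reflect across v@14): 2 holes -> [(0, 13), (0, 14)]
Unfold 2 (reflect across h@1): 4 holes -> [(0, 13), (0, 14), (1, 13), (1, 14)]
Unfold 3 (reflect across h@2): 8 holes -> [(0, 13), (0, 14), (1, 13), (1, 14), (2, 13), (2, 14), (3, 13), (3, 14)]
Unfold 4 (reflect across v@12): 16 holes -> [(0, 9), (0, 10), (0, 13), (0, 14), (1, 9), (1, 10), (1, 13), (1, 14), (2, 9), (2, 10), (2, 13), (2, 14), (3, 9), (3, 10), (3, 13), (3, 14)]
Unfold 5 (reflect across v@8): 32 holes -> [(0, 1), (0, 2), (0, 5), (0, 6), (0, 9), (0, 10), (0, 13), (0, 14), (1, 1), (1, 2), (1, 5), (1, 6), (1, 9), (1, 10), (1, 13), (1, 14), (2, 1), (2, 2), (2, 5), (2, 6), (2, 9), (2, 10), (2, 13), (2, 14), (3, 1), (3, 2), (3, 5), (3, 6), (3, 9), (3, 10), (3, 13), (3, 14)]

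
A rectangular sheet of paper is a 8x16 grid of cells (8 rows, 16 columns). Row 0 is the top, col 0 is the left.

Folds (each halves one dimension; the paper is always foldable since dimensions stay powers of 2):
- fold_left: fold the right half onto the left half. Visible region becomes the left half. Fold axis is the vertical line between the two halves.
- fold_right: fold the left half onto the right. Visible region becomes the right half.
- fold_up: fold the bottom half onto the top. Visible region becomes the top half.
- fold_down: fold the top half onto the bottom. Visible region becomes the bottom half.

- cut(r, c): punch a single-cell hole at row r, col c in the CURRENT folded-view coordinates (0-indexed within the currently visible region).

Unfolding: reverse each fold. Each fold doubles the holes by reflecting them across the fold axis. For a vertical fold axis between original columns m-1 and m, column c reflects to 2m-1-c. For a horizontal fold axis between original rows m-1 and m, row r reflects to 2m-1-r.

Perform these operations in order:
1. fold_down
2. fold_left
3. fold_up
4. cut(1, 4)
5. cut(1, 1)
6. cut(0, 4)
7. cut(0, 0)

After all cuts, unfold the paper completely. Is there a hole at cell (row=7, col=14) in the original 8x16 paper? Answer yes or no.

Op 1 fold_down: fold axis h@4; visible region now rows[4,8) x cols[0,16) = 4x16
Op 2 fold_left: fold axis v@8; visible region now rows[4,8) x cols[0,8) = 4x8
Op 3 fold_up: fold axis h@6; visible region now rows[4,6) x cols[0,8) = 2x8
Op 4 cut(1, 4): punch at orig (5,4); cuts so far [(5, 4)]; region rows[4,6) x cols[0,8) = 2x8
Op 5 cut(1, 1): punch at orig (5,1); cuts so far [(5, 1), (5, 4)]; region rows[4,6) x cols[0,8) = 2x8
Op 6 cut(0, 4): punch at orig (4,4); cuts so far [(4, 4), (5, 1), (5, 4)]; region rows[4,6) x cols[0,8) = 2x8
Op 7 cut(0, 0): punch at orig (4,0); cuts so far [(4, 0), (4, 4), (5, 1), (5, 4)]; region rows[4,6) x cols[0,8) = 2x8
Unfold 1 (reflect across h@6): 8 holes -> [(4, 0), (4, 4), (5, 1), (5, 4), (6, 1), (6, 4), (7, 0), (7, 4)]
Unfold 2 (reflect across v@8): 16 holes -> [(4, 0), (4, 4), (4, 11), (4, 15), (5, 1), (5, 4), (5, 11), (5, 14), (6, 1), (6, 4), (6, 11), (6, 14), (7, 0), (7, 4), (7, 11), (7, 15)]
Unfold 3 (reflect across h@4): 32 holes -> [(0, 0), (0, 4), (0, 11), (0, 15), (1, 1), (1, 4), (1, 11), (1, 14), (2, 1), (2, 4), (2, 11), (2, 14), (3, 0), (3, 4), (3, 11), (3, 15), (4, 0), (4, 4), (4, 11), (4, 15), (5, 1), (5, 4), (5, 11), (5, 14), (6, 1), (6, 4), (6, 11), (6, 14), (7, 0), (7, 4), (7, 11), (7, 15)]
Holes: [(0, 0), (0, 4), (0, 11), (0, 15), (1, 1), (1, 4), (1, 11), (1, 14), (2, 1), (2, 4), (2, 11), (2, 14), (3, 0), (3, 4), (3, 11), (3, 15), (4, 0), (4, 4), (4, 11), (4, 15), (5, 1), (5, 4), (5, 11), (5, 14), (6, 1), (6, 4), (6, 11), (6, 14), (7, 0), (7, 4), (7, 11), (7, 15)]

Answer: no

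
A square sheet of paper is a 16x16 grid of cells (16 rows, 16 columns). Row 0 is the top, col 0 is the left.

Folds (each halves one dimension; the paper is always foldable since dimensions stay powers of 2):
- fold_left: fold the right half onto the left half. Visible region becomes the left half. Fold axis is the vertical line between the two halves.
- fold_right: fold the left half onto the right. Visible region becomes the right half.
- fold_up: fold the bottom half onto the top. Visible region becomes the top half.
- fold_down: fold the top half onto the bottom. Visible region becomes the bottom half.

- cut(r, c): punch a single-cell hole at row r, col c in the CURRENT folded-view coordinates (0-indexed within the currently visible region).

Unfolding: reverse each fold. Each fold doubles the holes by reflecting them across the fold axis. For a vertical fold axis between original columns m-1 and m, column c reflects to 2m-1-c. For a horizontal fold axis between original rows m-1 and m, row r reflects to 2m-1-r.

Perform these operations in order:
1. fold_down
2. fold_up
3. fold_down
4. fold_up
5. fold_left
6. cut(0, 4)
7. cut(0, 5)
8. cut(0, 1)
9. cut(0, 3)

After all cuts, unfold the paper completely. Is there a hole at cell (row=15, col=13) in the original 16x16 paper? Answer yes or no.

Answer: no

Derivation:
Op 1 fold_down: fold axis h@8; visible region now rows[8,16) x cols[0,16) = 8x16
Op 2 fold_up: fold axis h@12; visible region now rows[8,12) x cols[0,16) = 4x16
Op 3 fold_down: fold axis h@10; visible region now rows[10,12) x cols[0,16) = 2x16
Op 4 fold_up: fold axis h@11; visible region now rows[10,11) x cols[0,16) = 1x16
Op 5 fold_left: fold axis v@8; visible region now rows[10,11) x cols[0,8) = 1x8
Op 6 cut(0, 4): punch at orig (10,4); cuts so far [(10, 4)]; region rows[10,11) x cols[0,8) = 1x8
Op 7 cut(0, 5): punch at orig (10,5); cuts so far [(10, 4), (10, 5)]; region rows[10,11) x cols[0,8) = 1x8
Op 8 cut(0, 1): punch at orig (10,1); cuts so far [(10, 1), (10, 4), (10, 5)]; region rows[10,11) x cols[0,8) = 1x8
Op 9 cut(0, 3): punch at orig (10,3); cuts so far [(10, 1), (10, 3), (10, 4), (10, 5)]; region rows[10,11) x cols[0,8) = 1x8
Unfold 1 (reflect across v@8): 8 holes -> [(10, 1), (10, 3), (10, 4), (10, 5), (10, 10), (10, 11), (10, 12), (10, 14)]
Unfold 2 (reflect across h@11): 16 holes -> [(10, 1), (10, 3), (10, 4), (10, 5), (10, 10), (10, 11), (10, 12), (10, 14), (11, 1), (11, 3), (11, 4), (11, 5), (11, 10), (11, 11), (11, 12), (11, 14)]
Unfold 3 (reflect across h@10): 32 holes -> [(8, 1), (8, 3), (8, 4), (8, 5), (8, 10), (8, 11), (8, 12), (8, 14), (9, 1), (9, 3), (9, 4), (9, 5), (9, 10), (9, 11), (9, 12), (9, 14), (10, 1), (10, 3), (10, 4), (10, 5), (10, 10), (10, 11), (10, 12), (10, 14), (11, 1), (11, 3), (11, 4), (11, 5), (11, 10), (11, 11), (11, 12), (11, 14)]
Unfold 4 (reflect across h@12): 64 holes -> [(8, 1), (8, 3), (8, 4), (8, 5), (8, 10), (8, 11), (8, 12), (8, 14), (9, 1), (9, 3), (9, 4), (9, 5), (9, 10), (9, 11), (9, 12), (9, 14), (10, 1), (10, 3), (10, 4), (10, 5), (10, 10), (10, 11), (10, 12), (10, 14), (11, 1), (11, 3), (11, 4), (11, 5), (11, 10), (11, 11), (11, 12), (11, 14), (12, 1), (12, 3), (12, 4), (12, 5), (12, 10), (12, 11), (12, 12), (12, 14), (13, 1), (13, 3), (13, 4), (13, 5), (13, 10), (13, 11), (13, 12), (13, 14), (14, 1), (14, 3), (14, 4), (14, 5), (14, 10), (14, 11), (14, 12), (14, 14), (15, 1), (15, 3), (15, 4), (15, 5), (15, 10), (15, 11), (15, 12), (15, 14)]
Unfold 5 (reflect across h@8): 128 holes -> [(0, 1), (0, 3), (0, 4), (0, 5), (0, 10), (0, 11), (0, 12), (0, 14), (1, 1), (1, 3), (1, 4), (1, 5), (1, 10), (1, 11), (1, 12), (1, 14), (2, 1), (2, 3), (2, 4), (2, 5), (2, 10), (2, 11), (2, 12), (2, 14), (3, 1), (3, 3), (3, 4), (3, 5), (3, 10), (3, 11), (3, 12), (3, 14), (4, 1), (4, 3), (4, 4), (4, 5), (4, 10), (4, 11), (4, 12), (4, 14), (5, 1), (5, 3), (5, 4), (5, 5), (5, 10), (5, 11), (5, 12), (5, 14), (6, 1), (6, 3), (6, 4), (6, 5), (6, 10), (6, 11), (6, 12), (6, 14), (7, 1), (7, 3), (7, 4), (7, 5), (7, 10), (7, 11), (7, 12), (7, 14), (8, 1), (8, 3), (8, 4), (8, 5), (8, 10), (8, 11), (8, 12), (8, 14), (9, 1), (9, 3), (9, 4), (9, 5), (9, 10), (9, 11), (9, 12), (9, 14), (10, 1), (10, 3), (10, 4), (10, 5), (10, 10), (10, 11), (10, 12), (10, 14), (11, 1), (11, 3), (11, 4), (11, 5), (11, 10), (11, 11), (11, 12), (11, 14), (12, 1), (12, 3), (12, 4), (12, 5), (12, 10), (12, 11), (12, 12), (12, 14), (13, 1), (13, 3), (13, 4), (13, 5), (13, 10), (13, 11), (13, 12), (13, 14), (14, 1), (14, 3), (14, 4), (14, 5), (14, 10), (14, 11), (14, 12), (14, 14), (15, 1), (15, 3), (15, 4), (15, 5), (15, 10), (15, 11), (15, 12), (15, 14)]
Holes: [(0, 1), (0, 3), (0, 4), (0, 5), (0, 10), (0, 11), (0, 12), (0, 14), (1, 1), (1, 3), (1, 4), (1, 5), (1, 10), (1, 11), (1, 12), (1, 14), (2, 1), (2, 3), (2, 4), (2, 5), (2, 10), (2, 11), (2, 12), (2, 14), (3, 1), (3, 3), (3, 4), (3, 5), (3, 10), (3, 11), (3, 12), (3, 14), (4, 1), (4, 3), (4, 4), (4, 5), (4, 10), (4, 11), (4, 12), (4, 14), (5, 1), (5, 3), (5, 4), (5, 5), (5, 10), (5, 11), (5, 12), (5, 14), (6, 1), (6, 3), (6, 4), (6, 5), (6, 10), (6, 11), (6, 12), (6, 14), (7, 1), (7, 3), (7, 4), (7, 5), (7, 10), (7, 11), (7, 12), (7, 14), (8, 1), (8, 3), (8, 4), (8, 5), (8, 10), (8, 11), (8, 12), (8, 14), (9, 1), (9, 3), (9, 4), (9, 5), (9, 10), (9, 11), (9, 12), (9, 14), (10, 1), (10, 3), (10, 4), (10, 5), (10, 10), (10, 11), (10, 12), (10, 14), (11, 1), (11, 3), (11, 4), (11, 5), (11, 10), (11, 11), (11, 12), (11, 14), (12, 1), (12, 3), (12, 4), (12, 5), (12, 10), (12, 11), (12, 12), (12, 14), (13, 1), (13, 3), (13, 4), (13, 5), (13, 10), (13, 11), (13, 12), (13, 14), (14, 1), (14, 3), (14, 4), (14, 5), (14, 10), (14, 11), (14, 12), (14, 14), (15, 1), (15, 3), (15, 4), (15, 5), (15, 10), (15, 11), (15, 12), (15, 14)]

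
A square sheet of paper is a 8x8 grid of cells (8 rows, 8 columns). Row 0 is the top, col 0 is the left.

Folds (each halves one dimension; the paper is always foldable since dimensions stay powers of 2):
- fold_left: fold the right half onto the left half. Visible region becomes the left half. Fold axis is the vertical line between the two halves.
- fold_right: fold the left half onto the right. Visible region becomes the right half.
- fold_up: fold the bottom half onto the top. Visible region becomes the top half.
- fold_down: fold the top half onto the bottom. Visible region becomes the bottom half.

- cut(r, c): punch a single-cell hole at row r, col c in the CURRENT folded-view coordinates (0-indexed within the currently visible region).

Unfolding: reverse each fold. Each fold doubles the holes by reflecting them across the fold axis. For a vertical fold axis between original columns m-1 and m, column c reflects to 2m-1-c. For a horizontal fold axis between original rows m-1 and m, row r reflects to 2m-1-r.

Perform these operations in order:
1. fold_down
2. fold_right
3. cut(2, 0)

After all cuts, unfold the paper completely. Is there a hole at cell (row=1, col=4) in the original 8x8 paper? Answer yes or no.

Op 1 fold_down: fold axis h@4; visible region now rows[4,8) x cols[0,8) = 4x8
Op 2 fold_right: fold axis v@4; visible region now rows[4,8) x cols[4,8) = 4x4
Op 3 cut(2, 0): punch at orig (6,4); cuts so far [(6, 4)]; region rows[4,8) x cols[4,8) = 4x4
Unfold 1 (reflect across v@4): 2 holes -> [(6, 3), (6, 4)]
Unfold 2 (reflect across h@4): 4 holes -> [(1, 3), (1, 4), (6, 3), (6, 4)]
Holes: [(1, 3), (1, 4), (6, 3), (6, 4)]

Answer: yes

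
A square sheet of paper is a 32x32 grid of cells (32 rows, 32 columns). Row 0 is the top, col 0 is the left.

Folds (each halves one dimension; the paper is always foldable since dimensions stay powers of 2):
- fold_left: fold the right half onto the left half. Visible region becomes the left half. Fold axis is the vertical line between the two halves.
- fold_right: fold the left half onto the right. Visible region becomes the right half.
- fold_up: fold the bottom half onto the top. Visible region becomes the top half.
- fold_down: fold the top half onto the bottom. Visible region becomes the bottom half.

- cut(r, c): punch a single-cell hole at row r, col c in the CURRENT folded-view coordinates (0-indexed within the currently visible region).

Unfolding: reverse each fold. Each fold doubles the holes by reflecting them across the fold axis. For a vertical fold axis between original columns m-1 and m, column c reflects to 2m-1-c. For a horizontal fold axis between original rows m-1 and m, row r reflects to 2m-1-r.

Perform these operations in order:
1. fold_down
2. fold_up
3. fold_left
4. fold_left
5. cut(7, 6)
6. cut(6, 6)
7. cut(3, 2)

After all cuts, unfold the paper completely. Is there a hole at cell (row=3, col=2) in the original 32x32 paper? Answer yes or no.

Answer: yes

Derivation:
Op 1 fold_down: fold axis h@16; visible region now rows[16,32) x cols[0,32) = 16x32
Op 2 fold_up: fold axis h@24; visible region now rows[16,24) x cols[0,32) = 8x32
Op 3 fold_left: fold axis v@16; visible region now rows[16,24) x cols[0,16) = 8x16
Op 4 fold_left: fold axis v@8; visible region now rows[16,24) x cols[0,8) = 8x8
Op 5 cut(7, 6): punch at orig (23,6); cuts so far [(23, 6)]; region rows[16,24) x cols[0,8) = 8x8
Op 6 cut(6, 6): punch at orig (22,6); cuts so far [(22, 6), (23, 6)]; region rows[16,24) x cols[0,8) = 8x8
Op 7 cut(3, 2): punch at orig (19,2); cuts so far [(19, 2), (22, 6), (23, 6)]; region rows[16,24) x cols[0,8) = 8x8
Unfold 1 (reflect across v@8): 6 holes -> [(19, 2), (19, 13), (22, 6), (22, 9), (23, 6), (23, 9)]
Unfold 2 (reflect across v@16): 12 holes -> [(19, 2), (19, 13), (19, 18), (19, 29), (22, 6), (22, 9), (22, 22), (22, 25), (23, 6), (23, 9), (23, 22), (23, 25)]
Unfold 3 (reflect across h@24): 24 holes -> [(19, 2), (19, 13), (19, 18), (19, 29), (22, 6), (22, 9), (22, 22), (22, 25), (23, 6), (23, 9), (23, 22), (23, 25), (24, 6), (24, 9), (24, 22), (24, 25), (25, 6), (25, 9), (25, 22), (25, 25), (28, 2), (28, 13), (28, 18), (28, 29)]
Unfold 4 (reflect across h@16): 48 holes -> [(3, 2), (3, 13), (3, 18), (3, 29), (6, 6), (6, 9), (6, 22), (6, 25), (7, 6), (7, 9), (7, 22), (7, 25), (8, 6), (8, 9), (8, 22), (8, 25), (9, 6), (9, 9), (9, 22), (9, 25), (12, 2), (12, 13), (12, 18), (12, 29), (19, 2), (19, 13), (19, 18), (19, 29), (22, 6), (22, 9), (22, 22), (22, 25), (23, 6), (23, 9), (23, 22), (23, 25), (24, 6), (24, 9), (24, 22), (24, 25), (25, 6), (25, 9), (25, 22), (25, 25), (28, 2), (28, 13), (28, 18), (28, 29)]
Holes: [(3, 2), (3, 13), (3, 18), (3, 29), (6, 6), (6, 9), (6, 22), (6, 25), (7, 6), (7, 9), (7, 22), (7, 25), (8, 6), (8, 9), (8, 22), (8, 25), (9, 6), (9, 9), (9, 22), (9, 25), (12, 2), (12, 13), (12, 18), (12, 29), (19, 2), (19, 13), (19, 18), (19, 29), (22, 6), (22, 9), (22, 22), (22, 25), (23, 6), (23, 9), (23, 22), (23, 25), (24, 6), (24, 9), (24, 22), (24, 25), (25, 6), (25, 9), (25, 22), (25, 25), (28, 2), (28, 13), (28, 18), (28, 29)]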